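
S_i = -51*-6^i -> [-51, 306, -1836, 11016, -66096]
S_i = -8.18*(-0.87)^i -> [-8.18, 7.12, -6.19, 5.39, -4.69]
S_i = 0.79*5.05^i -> [0.79, 3.99, 20.15, 101.74, 513.8]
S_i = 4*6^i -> [4, 24, 144, 864, 5184]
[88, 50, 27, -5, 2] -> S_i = Random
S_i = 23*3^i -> [23, 69, 207, 621, 1863]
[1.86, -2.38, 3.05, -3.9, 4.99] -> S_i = 1.86*(-1.28)^i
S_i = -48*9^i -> [-48, -432, -3888, -34992, -314928]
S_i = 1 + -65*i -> [1, -64, -129, -194, -259]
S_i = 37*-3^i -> [37, -111, 333, -999, 2997]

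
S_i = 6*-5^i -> [6, -30, 150, -750, 3750]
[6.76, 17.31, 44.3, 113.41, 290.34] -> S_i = 6.76*2.56^i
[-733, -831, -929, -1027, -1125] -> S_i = -733 + -98*i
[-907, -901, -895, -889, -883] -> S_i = -907 + 6*i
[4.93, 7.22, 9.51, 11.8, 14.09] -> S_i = 4.93 + 2.29*i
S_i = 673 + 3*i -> [673, 676, 679, 682, 685]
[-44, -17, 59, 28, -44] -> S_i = Random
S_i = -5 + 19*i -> [-5, 14, 33, 52, 71]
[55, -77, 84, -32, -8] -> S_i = Random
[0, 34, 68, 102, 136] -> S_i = 0 + 34*i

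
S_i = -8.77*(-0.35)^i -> [-8.77, 3.07, -1.07, 0.38, -0.13]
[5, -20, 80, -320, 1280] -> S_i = 5*-4^i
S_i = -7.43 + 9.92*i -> [-7.43, 2.49, 12.41, 22.33, 32.25]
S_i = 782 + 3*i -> [782, 785, 788, 791, 794]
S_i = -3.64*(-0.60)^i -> [-3.64, 2.18, -1.31, 0.79, -0.47]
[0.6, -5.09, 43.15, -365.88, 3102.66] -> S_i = 0.60*(-8.48)^i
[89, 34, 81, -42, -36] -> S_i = Random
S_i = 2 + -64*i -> [2, -62, -126, -190, -254]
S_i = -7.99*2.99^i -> [-7.99, -23.89, -71.43, -213.58, -638.6]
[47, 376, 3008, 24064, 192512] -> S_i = 47*8^i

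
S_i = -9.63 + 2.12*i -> [-9.63, -7.51, -5.39, -3.27, -1.15]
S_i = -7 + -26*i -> [-7, -33, -59, -85, -111]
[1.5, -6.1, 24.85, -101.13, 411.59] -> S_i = 1.50*(-4.07)^i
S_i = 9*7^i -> [9, 63, 441, 3087, 21609]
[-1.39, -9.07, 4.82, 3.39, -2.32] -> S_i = Random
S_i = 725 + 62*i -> [725, 787, 849, 911, 973]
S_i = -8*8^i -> [-8, -64, -512, -4096, -32768]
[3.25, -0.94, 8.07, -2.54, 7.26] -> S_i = Random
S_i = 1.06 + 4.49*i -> [1.06, 5.55, 10.04, 14.53, 19.02]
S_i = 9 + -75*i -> [9, -66, -141, -216, -291]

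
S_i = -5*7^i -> [-5, -35, -245, -1715, -12005]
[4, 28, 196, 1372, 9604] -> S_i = 4*7^i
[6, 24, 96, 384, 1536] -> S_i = 6*4^i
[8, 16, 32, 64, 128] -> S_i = 8*2^i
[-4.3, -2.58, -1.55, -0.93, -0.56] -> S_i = -4.30*0.60^i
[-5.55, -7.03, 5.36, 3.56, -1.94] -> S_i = Random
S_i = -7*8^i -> [-7, -56, -448, -3584, -28672]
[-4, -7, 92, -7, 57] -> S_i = Random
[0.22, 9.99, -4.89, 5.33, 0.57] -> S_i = Random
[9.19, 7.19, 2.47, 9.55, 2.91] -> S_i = Random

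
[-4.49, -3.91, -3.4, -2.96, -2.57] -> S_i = -4.49*0.87^i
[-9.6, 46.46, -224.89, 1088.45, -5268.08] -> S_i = -9.60*(-4.84)^i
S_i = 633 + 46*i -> [633, 679, 725, 771, 817]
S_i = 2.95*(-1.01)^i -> [2.95, -2.98, 3.01, -3.04, 3.07]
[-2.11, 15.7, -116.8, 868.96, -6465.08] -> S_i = -2.11*(-7.44)^i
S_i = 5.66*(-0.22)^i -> [5.66, -1.25, 0.27, -0.06, 0.01]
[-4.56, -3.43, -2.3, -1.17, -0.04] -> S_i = -4.56 + 1.13*i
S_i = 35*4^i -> [35, 140, 560, 2240, 8960]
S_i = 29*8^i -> [29, 232, 1856, 14848, 118784]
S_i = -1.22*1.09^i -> [-1.22, -1.33, -1.45, -1.58, -1.72]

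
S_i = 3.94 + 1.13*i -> [3.94, 5.07, 6.2, 7.33, 8.46]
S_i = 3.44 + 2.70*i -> [3.44, 6.14, 8.84, 11.54, 14.24]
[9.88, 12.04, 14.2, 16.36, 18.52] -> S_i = 9.88 + 2.16*i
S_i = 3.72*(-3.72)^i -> [3.72, -13.84, 51.48, -191.5, 712.38]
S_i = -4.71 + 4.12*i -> [-4.71, -0.59, 3.53, 7.65, 11.77]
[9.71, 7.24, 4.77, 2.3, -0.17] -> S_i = 9.71 + -2.47*i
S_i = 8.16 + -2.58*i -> [8.16, 5.58, 3.0, 0.42, -2.16]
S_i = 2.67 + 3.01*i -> [2.67, 5.68, 8.69, 11.7, 14.71]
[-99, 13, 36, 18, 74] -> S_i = Random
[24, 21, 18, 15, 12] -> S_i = 24 + -3*i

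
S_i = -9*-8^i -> [-9, 72, -576, 4608, -36864]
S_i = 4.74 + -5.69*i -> [4.74, -0.95, -6.64, -12.33, -18.02]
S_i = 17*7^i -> [17, 119, 833, 5831, 40817]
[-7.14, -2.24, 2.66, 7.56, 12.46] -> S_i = -7.14 + 4.90*i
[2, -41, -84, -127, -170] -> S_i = 2 + -43*i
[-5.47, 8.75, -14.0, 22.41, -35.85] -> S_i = -5.47*(-1.60)^i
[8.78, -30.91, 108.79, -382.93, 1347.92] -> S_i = 8.78*(-3.52)^i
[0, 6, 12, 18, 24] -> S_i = 0 + 6*i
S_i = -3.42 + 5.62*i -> [-3.42, 2.2, 7.82, 13.44, 19.06]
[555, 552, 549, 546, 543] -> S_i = 555 + -3*i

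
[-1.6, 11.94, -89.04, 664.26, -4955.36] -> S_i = -1.60*(-7.46)^i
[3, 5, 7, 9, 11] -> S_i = 3 + 2*i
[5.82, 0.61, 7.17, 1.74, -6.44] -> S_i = Random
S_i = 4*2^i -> [4, 8, 16, 32, 64]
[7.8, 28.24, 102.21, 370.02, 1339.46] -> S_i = 7.80*3.62^i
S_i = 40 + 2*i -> [40, 42, 44, 46, 48]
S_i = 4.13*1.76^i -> [4.13, 7.27, 12.79, 22.52, 39.63]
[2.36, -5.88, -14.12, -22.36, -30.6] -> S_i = 2.36 + -8.24*i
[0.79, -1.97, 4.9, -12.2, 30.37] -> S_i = 0.79*(-2.49)^i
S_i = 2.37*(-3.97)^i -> [2.37, -9.41, 37.35, -148.29, 588.72]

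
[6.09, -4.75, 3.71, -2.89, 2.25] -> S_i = 6.09*(-0.78)^i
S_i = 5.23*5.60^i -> [5.23, 29.29, 164.01, 918.47, 5143.44]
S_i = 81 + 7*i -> [81, 88, 95, 102, 109]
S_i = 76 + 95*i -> [76, 171, 266, 361, 456]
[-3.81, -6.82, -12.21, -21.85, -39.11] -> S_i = -3.81*1.79^i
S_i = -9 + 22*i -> [-9, 13, 35, 57, 79]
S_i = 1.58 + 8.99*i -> [1.58, 10.57, 19.56, 28.55, 37.54]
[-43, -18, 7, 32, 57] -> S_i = -43 + 25*i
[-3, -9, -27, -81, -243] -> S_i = -3*3^i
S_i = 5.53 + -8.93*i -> [5.53, -3.4, -12.33, -21.26, -30.19]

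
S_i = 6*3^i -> [6, 18, 54, 162, 486]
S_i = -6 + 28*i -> [-6, 22, 50, 78, 106]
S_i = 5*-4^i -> [5, -20, 80, -320, 1280]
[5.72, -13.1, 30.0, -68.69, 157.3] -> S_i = 5.72*(-2.29)^i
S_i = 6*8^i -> [6, 48, 384, 3072, 24576]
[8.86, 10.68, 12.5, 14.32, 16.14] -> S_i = 8.86 + 1.82*i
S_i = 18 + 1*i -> [18, 19, 20, 21, 22]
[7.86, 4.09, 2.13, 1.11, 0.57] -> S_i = 7.86*0.52^i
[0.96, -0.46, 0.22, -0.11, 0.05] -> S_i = 0.96*(-0.48)^i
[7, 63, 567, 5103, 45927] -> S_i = 7*9^i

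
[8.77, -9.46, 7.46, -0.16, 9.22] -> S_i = Random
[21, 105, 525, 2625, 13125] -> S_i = 21*5^i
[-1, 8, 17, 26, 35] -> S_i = -1 + 9*i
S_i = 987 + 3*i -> [987, 990, 993, 996, 999]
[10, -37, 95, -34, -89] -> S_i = Random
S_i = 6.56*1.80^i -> [6.56, 11.81, 21.25, 38.26, 68.86]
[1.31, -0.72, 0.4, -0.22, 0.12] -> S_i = 1.31*(-0.55)^i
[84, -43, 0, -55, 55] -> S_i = Random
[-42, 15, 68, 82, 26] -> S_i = Random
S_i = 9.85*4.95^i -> [9.85, 48.76, 241.35, 1194.68, 5913.67]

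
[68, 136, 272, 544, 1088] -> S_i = 68*2^i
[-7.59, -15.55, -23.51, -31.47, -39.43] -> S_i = -7.59 + -7.96*i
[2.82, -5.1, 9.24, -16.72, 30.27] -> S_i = 2.82*(-1.81)^i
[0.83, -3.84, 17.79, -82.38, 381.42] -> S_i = 0.83*(-4.63)^i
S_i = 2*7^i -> [2, 14, 98, 686, 4802]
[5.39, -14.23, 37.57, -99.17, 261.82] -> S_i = 5.39*(-2.64)^i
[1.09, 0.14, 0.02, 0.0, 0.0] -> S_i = 1.09*0.13^i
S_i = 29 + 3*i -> [29, 32, 35, 38, 41]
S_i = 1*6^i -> [1, 6, 36, 216, 1296]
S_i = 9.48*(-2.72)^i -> [9.48, -25.79, 70.14, -190.77, 518.9]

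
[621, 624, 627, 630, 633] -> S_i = 621 + 3*i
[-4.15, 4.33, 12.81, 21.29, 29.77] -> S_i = -4.15 + 8.48*i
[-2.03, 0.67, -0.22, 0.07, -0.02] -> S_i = -2.03*(-0.33)^i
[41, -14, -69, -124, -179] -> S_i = 41 + -55*i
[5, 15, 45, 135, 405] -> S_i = 5*3^i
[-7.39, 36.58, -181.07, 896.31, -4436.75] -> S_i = -7.39*(-4.95)^i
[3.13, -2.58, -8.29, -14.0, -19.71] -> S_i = 3.13 + -5.71*i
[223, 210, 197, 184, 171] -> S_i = 223 + -13*i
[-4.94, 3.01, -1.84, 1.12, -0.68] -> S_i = -4.94*(-0.61)^i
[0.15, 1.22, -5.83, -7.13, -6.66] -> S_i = Random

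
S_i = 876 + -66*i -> [876, 810, 744, 678, 612]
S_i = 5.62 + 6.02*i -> [5.62, 11.64, 17.66, 23.68, 29.7]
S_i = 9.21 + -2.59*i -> [9.21, 6.62, 4.03, 1.44, -1.15]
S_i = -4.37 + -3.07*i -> [-4.37, -7.44, -10.51, -13.58, -16.65]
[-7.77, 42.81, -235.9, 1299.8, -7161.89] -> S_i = -7.77*(-5.51)^i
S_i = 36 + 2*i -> [36, 38, 40, 42, 44]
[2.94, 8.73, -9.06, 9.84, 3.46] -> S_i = Random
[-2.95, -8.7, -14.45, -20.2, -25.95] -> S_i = -2.95 + -5.75*i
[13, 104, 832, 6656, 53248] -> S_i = 13*8^i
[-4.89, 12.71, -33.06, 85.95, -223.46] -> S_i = -4.89*(-2.60)^i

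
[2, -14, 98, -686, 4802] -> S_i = 2*-7^i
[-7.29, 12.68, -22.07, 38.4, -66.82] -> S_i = -7.29*(-1.74)^i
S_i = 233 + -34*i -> [233, 199, 165, 131, 97]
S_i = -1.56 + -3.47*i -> [-1.56, -5.03, -8.5, -11.97, -15.44]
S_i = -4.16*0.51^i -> [-4.16, -2.12, -1.08, -0.55, -0.28]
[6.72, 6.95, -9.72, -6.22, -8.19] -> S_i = Random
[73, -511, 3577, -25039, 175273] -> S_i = 73*-7^i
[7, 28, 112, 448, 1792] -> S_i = 7*4^i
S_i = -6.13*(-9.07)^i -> [-6.13, 55.6, -504.28, 4573.85, -41484.86]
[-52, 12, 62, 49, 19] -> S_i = Random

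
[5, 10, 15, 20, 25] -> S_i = 5 + 5*i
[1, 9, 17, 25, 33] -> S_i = 1 + 8*i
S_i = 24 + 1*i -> [24, 25, 26, 27, 28]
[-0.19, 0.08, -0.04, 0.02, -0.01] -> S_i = -0.19*(-0.43)^i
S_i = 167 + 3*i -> [167, 170, 173, 176, 179]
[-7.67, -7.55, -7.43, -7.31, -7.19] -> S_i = -7.67 + 0.12*i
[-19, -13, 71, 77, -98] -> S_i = Random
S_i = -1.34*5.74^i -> [-1.34, -7.69, -44.15, -253.42, -1454.63]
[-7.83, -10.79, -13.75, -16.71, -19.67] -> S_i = -7.83 + -2.96*i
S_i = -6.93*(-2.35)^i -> [-6.93, 16.29, -38.27, 89.94, -211.35]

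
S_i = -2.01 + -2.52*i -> [-2.01, -4.53, -7.05, -9.57, -12.09]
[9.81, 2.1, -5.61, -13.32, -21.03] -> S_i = 9.81 + -7.71*i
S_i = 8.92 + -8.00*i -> [8.92, 0.92, -7.08, -15.08, -23.08]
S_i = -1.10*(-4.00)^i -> [-1.1, 4.4, -17.6, 70.4, -281.6]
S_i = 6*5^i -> [6, 30, 150, 750, 3750]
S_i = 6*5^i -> [6, 30, 150, 750, 3750]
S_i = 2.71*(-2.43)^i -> [2.71, -6.59, 16.0, -38.89, 94.49]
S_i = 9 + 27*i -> [9, 36, 63, 90, 117]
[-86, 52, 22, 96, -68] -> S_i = Random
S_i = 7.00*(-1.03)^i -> [7.0, -7.21, 7.43, -7.65, 7.88]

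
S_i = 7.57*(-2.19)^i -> [7.57, -16.58, 36.31, -79.51, 174.13]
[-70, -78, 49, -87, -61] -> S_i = Random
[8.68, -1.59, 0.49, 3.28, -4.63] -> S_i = Random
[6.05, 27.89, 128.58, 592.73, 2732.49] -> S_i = 6.05*4.61^i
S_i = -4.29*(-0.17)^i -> [-4.29, 0.73, -0.12, 0.02, -0.0]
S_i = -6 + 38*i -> [-6, 32, 70, 108, 146]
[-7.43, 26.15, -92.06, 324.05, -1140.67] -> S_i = -7.43*(-3.52)^i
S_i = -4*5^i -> [-4, -20, -100, -500, -2500]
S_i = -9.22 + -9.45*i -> [-9.22, -18.67, -28.12, -37.57, -47.02]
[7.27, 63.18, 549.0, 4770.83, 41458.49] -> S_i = 7.27*8.69^i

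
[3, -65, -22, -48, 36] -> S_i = Random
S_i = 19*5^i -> [19, 95, 475, 2375, 11875]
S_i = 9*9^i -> [9, 81, 729, 6561, 59049]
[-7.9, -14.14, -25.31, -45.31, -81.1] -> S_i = -7.90*1.79^i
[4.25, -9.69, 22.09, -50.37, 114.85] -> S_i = 4.25*(-2.28)^i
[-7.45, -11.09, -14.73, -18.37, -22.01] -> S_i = -7.45 + -3.64*i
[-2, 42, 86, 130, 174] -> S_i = -2 + 44*i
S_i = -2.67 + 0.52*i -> [-2.67, -2.15, -1.63, -1.11, -0.59]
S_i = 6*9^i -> [6, 54, 486, 4374, 39366]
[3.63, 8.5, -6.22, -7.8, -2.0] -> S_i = Random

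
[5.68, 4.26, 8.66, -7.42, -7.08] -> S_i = Random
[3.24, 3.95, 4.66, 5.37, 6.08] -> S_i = 3.24 + 0.71*i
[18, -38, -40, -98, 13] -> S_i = Random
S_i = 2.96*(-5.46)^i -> [2.96, -16.16, 88.24, -481.8, 2630.65]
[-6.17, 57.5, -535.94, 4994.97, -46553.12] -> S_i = -6.17*(-9.32)^i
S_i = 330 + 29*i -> [330, 359, 388, 417, 446]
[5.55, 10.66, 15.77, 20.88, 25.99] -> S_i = 5.55 + 5.11*i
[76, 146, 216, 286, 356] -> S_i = 76 + 70*i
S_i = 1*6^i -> [1, 6, 36, 216, 1296]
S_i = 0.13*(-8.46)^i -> [0.13, -1.1, 9.3, -78.71, 665.92]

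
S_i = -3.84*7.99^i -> [-3.84, -30.68, -245.15, -1958.72, -15650.14]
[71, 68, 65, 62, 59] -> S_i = 71 + -3*i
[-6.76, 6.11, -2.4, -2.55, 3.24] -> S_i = Random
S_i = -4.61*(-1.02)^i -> [-4.61, 4.7, -4.8, 4.89, -4.99]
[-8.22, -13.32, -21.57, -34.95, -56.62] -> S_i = -8.22*1.62^i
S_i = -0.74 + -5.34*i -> [-0.74, -6.08, -11.42, -16.76, -22.1]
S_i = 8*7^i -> [8, 56, 392, 2744, 19208]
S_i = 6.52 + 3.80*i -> [6.52, 10.32, 14.12, 17.92, 21.72]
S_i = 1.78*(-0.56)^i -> [1.78, -1.0, 0.56, -0.31, 0.18]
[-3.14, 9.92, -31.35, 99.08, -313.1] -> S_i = -3.14*(-3.16)^i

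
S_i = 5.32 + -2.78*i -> [5.32, 2.54, -0.24, -3.02, -5.8]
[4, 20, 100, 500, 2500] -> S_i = 4*5^i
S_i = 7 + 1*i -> [7, 8, 9, 10, 11]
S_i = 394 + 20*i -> [394, 414, 434, 454, 474]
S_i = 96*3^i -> [96, 288, 864, 2592, 7776]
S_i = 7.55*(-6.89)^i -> [7.55, -52.02, 358.41, -2469.47, 17014.68]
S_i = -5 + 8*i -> [-5, 3, 11, 19, 27]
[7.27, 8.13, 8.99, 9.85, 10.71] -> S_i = 7.27 + 0.86*i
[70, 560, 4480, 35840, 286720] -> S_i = 70*8^i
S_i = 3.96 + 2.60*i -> [3.96, 6.56, 9.16, 11.76, 14.36]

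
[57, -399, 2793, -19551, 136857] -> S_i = 57*-7^i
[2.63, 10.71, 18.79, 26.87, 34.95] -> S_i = 2.63 + 8.08*i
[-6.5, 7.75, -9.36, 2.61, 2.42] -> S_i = Random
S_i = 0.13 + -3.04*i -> [0.13, -2.91, -5.95, -8.99, -12.03]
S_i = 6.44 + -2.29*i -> [6.44, 4.15, 1.86, -0.43, -2.72]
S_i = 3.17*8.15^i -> [3.17, 25.84, 210.56, 1716.06, 13985.88]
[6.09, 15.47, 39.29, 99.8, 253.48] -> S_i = 6.09*2.54^i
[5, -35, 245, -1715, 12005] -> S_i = 5*-7^i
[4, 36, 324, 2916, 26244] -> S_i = 4*9^i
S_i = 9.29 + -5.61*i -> [9.29, 3.68, -1.93, -7.54, -13.15]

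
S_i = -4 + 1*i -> [-4, -3, -2, -1, 0]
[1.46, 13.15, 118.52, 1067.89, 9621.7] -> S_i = 1.46*9.01^i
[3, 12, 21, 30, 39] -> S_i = 3 + 9*i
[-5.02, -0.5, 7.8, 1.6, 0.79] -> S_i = Random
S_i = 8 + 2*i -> [8, 10, 12, 14, 16]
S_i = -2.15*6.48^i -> [-2.15, -13.93, -90.28, -585.01, -3790.87]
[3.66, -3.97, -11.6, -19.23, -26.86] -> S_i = 3.66 + -7.63*i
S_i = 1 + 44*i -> [1, 45, 89, 133, 177]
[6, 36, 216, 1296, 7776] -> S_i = 6*6^i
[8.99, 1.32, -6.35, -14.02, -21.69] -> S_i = 8.99 + -7.67*i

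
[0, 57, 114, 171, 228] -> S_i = 0 + 57*i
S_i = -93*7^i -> [-93, -651, -4557, -31899, -223293]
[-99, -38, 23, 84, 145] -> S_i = -99 + 61*i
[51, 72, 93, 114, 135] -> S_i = 51 + 21*i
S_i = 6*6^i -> [6, 36, 216, 1296, 7776]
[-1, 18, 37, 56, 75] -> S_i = -1 + 19*i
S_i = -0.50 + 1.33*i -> [-0.5, 0.83, 2.16, 3.49, 4.82]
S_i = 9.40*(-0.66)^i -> [9.4, -6.2, 4.09, -2.7, 1.78]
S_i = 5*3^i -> [5, 15, 45, 135, 405]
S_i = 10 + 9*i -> [10, 19, 28, 37, 46]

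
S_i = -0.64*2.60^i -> [-0.64, -1.66, -4.33, -11.25, -29.25]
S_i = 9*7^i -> [9, 63, 441, 3087, 21609]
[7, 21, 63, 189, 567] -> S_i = 7*3^i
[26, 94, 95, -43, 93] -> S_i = Random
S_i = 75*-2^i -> [75, -150, 300, -600, 1200]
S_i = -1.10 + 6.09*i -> [-1.1, 4.99, 11.08, 17.17, 23.26]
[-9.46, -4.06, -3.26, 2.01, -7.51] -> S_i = Random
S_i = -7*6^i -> [-7, -42, -252, -1512, -9072]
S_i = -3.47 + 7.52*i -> [-3.47, 4.05, 11.57, 19.09, 26.61]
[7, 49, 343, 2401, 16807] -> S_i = 7*7^i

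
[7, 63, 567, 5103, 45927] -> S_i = 7*9^i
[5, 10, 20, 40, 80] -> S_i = 5*2^i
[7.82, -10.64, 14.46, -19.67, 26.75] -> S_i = 7.82*(-1.36)^i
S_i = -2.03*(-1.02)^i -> [-2.03, 2.07, -2.11, 2.15, -2.2]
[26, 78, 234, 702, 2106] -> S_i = 26*3^i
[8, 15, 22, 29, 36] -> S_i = 8 + 7*i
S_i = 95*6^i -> [95, 570, 3420, 20520, 123120]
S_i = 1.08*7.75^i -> [1.08, 8.37, 64.87, 502.72, 3896.1]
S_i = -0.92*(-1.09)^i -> [-0.92, 1.0, -1.09, 1.19, -1.3]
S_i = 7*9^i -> [7, 63, 567, 5103, 45927]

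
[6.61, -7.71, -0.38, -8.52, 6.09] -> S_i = Random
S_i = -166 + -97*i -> [-166, -263, -360, -457, -554]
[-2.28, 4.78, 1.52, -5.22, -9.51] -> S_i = Random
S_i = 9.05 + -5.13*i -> [9.05, 3.92, -1.21, -6.34, -11.47]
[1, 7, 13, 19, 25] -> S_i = 1 + 6*i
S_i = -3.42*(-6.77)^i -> [-3.42, 23.15, -156.75, 1061.19, -7184.24]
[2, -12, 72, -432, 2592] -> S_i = 2*-6^i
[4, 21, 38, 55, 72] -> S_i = 4 + 17*i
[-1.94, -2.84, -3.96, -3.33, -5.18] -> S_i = Random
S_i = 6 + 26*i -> [6, 32, 58, 84, 110]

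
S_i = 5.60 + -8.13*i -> [5.6, -2.53, -10.66, -18.79, -26.92]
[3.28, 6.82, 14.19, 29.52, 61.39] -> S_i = 3.28*2.08^i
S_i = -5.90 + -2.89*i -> [-5.9, -8.79, -11.68, -14.57, -17.46]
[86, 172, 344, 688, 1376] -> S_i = 86*2^i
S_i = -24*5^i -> [-24, -120, -600, -3000, -15000]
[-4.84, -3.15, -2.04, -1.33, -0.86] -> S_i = -4.84*0.65^i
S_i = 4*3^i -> [4, 12, 36, 108, 324]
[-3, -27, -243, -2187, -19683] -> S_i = -3*9^i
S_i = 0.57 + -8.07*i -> [0.57, -7.5, -15.57, -23.64, -31.71]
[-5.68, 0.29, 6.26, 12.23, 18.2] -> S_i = -5.68 + 5.97*i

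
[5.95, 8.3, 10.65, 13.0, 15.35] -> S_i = 5.95 + 2.35*i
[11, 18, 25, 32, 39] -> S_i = 11 + 7*i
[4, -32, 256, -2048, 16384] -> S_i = 4*-8^i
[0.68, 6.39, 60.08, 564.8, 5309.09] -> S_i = 0.68*9.40^i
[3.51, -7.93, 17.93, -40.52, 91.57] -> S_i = 3.51*(-2.26)^i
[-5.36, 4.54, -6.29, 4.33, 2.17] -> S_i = Random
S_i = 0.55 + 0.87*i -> [0.55, 1.42, 2.29, 3.16, 4.03]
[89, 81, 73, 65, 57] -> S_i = 89 + -8*i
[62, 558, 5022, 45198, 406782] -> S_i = 62*9^i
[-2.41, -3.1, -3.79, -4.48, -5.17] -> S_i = -2.41 + -0.69*i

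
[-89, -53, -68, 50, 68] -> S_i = Random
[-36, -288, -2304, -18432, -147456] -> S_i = -36*8^i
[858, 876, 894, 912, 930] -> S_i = 858 + 18*i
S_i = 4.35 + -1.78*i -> [4.35, 2.57, 0.79, -0.99, -2.77]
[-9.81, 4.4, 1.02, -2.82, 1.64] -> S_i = Random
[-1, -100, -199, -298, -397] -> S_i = -1 + -99*i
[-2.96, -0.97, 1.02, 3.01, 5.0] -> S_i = -2.96 + 1.99*i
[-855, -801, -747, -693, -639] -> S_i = -855 + 54*i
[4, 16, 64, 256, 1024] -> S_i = 4*4^i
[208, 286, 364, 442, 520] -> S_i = 208 + 78*i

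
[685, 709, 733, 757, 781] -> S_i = 685 + 24*i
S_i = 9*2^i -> [9, 18, 36, 72, 144]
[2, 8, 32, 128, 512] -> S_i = 2*4^i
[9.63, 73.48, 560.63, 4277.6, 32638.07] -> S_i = 9.63*7.63^i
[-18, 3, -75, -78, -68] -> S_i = Random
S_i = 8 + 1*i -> [8, 9, 10, 11, 12]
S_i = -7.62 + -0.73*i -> [-7.62, -8.35, -9.08, -9.81, -10.54]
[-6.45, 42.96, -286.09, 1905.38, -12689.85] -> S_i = -6.45*(-6.66)^i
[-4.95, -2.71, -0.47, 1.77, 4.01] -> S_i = -4.95 + 2.24*i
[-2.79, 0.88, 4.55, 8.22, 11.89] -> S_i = -2.79 + 3.67*i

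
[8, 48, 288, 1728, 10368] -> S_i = 8*6^i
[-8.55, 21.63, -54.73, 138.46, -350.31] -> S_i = -8.55*(-2.53)^i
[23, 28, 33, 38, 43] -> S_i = 23 + 5*i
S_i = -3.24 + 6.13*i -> [-3.24, 2.89, 9.02, 15.15, 21.28]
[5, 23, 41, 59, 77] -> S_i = 5 + 18*i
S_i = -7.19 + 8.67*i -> [-7.19, 1.48, 10.15, 18.82, 27.49]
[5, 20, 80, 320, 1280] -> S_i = 5*4^i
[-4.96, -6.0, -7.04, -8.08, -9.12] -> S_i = -4.96 + -1.04*i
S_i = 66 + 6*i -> [66, 72, 78, 84, 90]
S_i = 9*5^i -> [9, 45, 225, 1125, 5625]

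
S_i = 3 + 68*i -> [3, 71, 139, 207, 275]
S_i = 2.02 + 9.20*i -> [2.02, 11.22, 20.42, 29.62, 38.82]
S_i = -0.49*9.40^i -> [-0.49, -4.61, -43.3, -406.99, -3825.67]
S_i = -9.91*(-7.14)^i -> [-9.91, 70.76, -505.21, 3607.18, -25755.29]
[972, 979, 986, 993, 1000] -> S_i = 972 + 7*i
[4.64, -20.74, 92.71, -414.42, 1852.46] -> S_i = 4.64*(-4.47)^i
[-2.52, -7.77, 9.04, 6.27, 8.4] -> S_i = Random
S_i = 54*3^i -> [54, 162, 486, 1458, 4374]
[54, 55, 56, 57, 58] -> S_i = 54 + 1*i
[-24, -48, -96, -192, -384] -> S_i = -24*2^i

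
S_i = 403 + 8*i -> [403, 411, 419, 427, 435]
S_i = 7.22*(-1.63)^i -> [7.22, -11.77, 19.18, -31.27, 50.97]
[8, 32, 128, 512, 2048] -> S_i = 8*4^i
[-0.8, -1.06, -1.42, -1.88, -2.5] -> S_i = -0.80*1.33^i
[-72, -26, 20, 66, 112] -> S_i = -72 + 46*i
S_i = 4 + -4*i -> [4, 0, -4, -8, -12]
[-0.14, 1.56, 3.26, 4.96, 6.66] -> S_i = -0.14 + 1.70*i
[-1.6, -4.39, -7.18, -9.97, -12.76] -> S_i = -1.60 + -2.79*i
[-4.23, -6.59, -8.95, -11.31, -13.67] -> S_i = -4.23 + -2.36*i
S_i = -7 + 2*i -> [-7, -5, -3, -1, 1]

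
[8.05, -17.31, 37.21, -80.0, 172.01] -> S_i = 8.05*(-2.15)^i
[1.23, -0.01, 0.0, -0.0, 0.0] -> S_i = 1.23*(-0.01)^i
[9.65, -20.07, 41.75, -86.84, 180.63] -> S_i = 9.65*(-2.08)^i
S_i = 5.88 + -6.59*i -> [5.88, -0.71, -7.3, -13.89, -20.48]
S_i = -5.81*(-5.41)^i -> [-5.81, 31.43, -170.05, 919.96, -4976.97]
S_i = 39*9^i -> [39, 351, 3159, 28431, 255879]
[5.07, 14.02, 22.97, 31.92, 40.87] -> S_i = 5.07 + 8.95*i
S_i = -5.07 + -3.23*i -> [-5.07, -8.3, -11.53, -14.76, -17.99]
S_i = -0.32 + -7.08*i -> [-0.32, -7.4, -14.48, -21.56, -28.64]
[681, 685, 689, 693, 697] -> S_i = 681 + 4*i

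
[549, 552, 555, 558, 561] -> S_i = 549 + 3*i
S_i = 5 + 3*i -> [5, 8, 11, 14, 17]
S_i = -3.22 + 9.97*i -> [-3.22, 6.75, 16.72, 26.69, 36.66]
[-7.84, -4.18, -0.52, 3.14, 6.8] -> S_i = -7.84 + 3.66*i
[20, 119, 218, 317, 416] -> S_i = 20 + 99*i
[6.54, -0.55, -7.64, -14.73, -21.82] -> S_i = 6.54 + -7.09*i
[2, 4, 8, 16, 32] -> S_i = 2*2^i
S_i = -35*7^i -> [-35, -245, -1715, -12005, -84035]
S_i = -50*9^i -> [-50, -450, -4050, -36450, -328050]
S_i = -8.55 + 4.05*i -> [-8.55, -4.5, -0.45, 3.6, 7.65]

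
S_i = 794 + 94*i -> [794, 888, 982, 1076, 1170]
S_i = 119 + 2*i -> [119, 121, 123, 125, 127]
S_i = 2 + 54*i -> [2, 56, 110, 164, 218]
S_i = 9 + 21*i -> [9, 30, 51, 72, 93]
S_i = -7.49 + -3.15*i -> [-7.49, -10.64, -13.79, -16.94, -20.09]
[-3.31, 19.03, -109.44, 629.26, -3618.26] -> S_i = -3.31*(-5.75)^i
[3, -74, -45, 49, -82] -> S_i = Random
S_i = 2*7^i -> [2, 14, 98, 686, 4802]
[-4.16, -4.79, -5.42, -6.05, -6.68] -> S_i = -4.16 + -0.63*i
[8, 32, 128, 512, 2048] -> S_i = 8*4^i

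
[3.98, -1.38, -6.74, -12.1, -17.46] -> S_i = 3.98 + -5.36*i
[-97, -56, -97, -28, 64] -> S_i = Random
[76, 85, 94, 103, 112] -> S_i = 76 + 9*i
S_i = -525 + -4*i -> [-525, -529, -533, -537, -541]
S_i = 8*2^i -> [8, 16, 32, 64, 128]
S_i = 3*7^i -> [3, 21, 147, 1029, 7203]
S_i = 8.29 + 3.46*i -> [8.29, 11.75, 15.21, 18.67, 22.13]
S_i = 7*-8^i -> [7, -56, 448, -3584, 28672]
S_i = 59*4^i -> [59, 236, 944, 3776, 15104]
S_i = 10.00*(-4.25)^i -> [10.0, -42.5, 180.62, -767.66, 3262.54]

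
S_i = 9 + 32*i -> [9, 41, 73, 105, 137]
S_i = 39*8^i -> [39, 312, 2496, 19968, 159744]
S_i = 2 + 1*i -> [2, 3, 4, 5, 6]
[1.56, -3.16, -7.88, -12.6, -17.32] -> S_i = 1.56 + -4.72*i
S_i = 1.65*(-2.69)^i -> [1.65, -4.44, 11.94, -32.12, 86.4]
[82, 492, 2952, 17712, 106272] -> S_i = 82*6^i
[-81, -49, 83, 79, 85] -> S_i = Random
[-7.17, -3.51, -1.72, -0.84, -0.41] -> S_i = -7.17*0.49^i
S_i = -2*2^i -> [-2, -4, -8, -16, -32]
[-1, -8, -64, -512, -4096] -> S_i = -1*8^i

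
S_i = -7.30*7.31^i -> [-7.3, -53.36, -390.08, -2851.51, -20844.54]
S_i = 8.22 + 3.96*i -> [8.22, 12.18, 16.14, 20.1, 24.06]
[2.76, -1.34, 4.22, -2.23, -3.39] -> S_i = Random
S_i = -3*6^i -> [-3, -18, -108, -648, -3888]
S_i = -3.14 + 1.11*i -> [-3.14, -2.03, -0.92, 0.19, 1.3]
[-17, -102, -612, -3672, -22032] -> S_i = -17*6^i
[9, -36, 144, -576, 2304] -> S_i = 9*-4^i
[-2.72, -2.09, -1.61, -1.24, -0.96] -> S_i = -2.72*0.77^i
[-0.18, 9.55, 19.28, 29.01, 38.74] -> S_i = -0.18 + 9.73*i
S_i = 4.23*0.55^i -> [4.23, 2.33, 1.28, 0.7, 0.39]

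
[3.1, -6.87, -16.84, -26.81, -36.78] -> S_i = 3.10 + -9.97*i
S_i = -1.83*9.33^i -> [-1.83, -17.07, -159.3, -1486.26, -13866.85]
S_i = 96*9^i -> [96, 864, 7776, 69984, 629856]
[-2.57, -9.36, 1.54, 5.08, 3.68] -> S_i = Random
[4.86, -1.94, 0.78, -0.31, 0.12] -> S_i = 4.86*(-0.40)^i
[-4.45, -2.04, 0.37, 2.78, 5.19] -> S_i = -4.45 + 2.41*i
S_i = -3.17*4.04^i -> [-3.17, -12.81, -51.74, -209.03, -844.47]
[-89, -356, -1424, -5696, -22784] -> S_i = -89*4^i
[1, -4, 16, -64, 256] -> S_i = 1*-4^i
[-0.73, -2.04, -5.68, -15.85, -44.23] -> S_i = -0.73*2.79^i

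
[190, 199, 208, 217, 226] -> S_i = 190 + 9*i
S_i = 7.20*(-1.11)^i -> [7.2, -7.99, 8.87, -9.85, 10.93]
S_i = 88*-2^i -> [88, -176, 352, -704, 1408]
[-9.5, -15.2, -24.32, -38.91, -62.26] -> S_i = -9.50*1.60^i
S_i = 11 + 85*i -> [11, 96, 181, 266, 351]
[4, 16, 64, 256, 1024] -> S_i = 4*4^i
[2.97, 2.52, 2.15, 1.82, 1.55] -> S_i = 2.97*0.85^i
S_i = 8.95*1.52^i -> [8.95, 13.6, 20.68, 31.43, 47.77]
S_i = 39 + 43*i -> [39, 82, 125, 168, 211]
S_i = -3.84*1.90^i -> [-3.84, -7.3, -13.86, -26.34, -50.04]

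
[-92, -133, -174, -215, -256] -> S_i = -92 + -41*i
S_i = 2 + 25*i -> [2, 27, 52, 77, 102]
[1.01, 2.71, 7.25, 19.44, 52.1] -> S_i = 1.01*2.68^i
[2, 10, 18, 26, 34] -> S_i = 2 + 8*i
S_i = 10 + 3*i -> [10, 13, 16, 19, 22]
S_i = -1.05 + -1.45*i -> [-1.05, -2.5, -3.95, -5.4, -6.85]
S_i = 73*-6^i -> [73, -438, 2628, -15768, 94608]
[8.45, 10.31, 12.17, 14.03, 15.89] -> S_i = 8.45 + 1.86*i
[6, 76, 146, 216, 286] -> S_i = 6 + 70*i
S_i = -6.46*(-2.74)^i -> [-6.46, 17.7, -48.5, 132.89, -364.11]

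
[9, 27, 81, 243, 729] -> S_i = 9*3^i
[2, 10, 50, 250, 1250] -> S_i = 2*5^i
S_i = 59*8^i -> [59, 472, 3776, 30208, 241664]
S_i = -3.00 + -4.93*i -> [-3.0, -7.93, -12.86, -17.79, -22.72]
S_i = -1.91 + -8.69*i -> [-1.91, -10.6, -19.29, -27.98, -36.67]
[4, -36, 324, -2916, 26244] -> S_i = 4*-9^i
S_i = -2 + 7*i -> [-2, 5, 12, 19, 26]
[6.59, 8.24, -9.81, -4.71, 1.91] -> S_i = Random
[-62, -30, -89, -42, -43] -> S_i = Random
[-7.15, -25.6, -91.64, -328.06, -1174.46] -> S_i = -7.15*3.58^i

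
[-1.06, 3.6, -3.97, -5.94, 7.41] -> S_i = Random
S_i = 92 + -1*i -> [92, 91, 90, 89, 88]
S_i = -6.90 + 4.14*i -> [-6.9, -2.76, 1.38, 5.52, 9.66]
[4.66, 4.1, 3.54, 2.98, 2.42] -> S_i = 4.66 + -0.56*i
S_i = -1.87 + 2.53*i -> [-1.87, 0.66, 3.19, 5.72, 8.25]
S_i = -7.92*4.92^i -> [-7.92, -38.97, -191.71, -943.24, -4640.72]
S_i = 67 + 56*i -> [67, 123, 179, 235, 291]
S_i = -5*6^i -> [-5, -30, -180, -1080, -6480]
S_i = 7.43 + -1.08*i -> [7.43, 6.35, 5.27, 4.19, 3.11]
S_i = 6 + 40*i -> [6, 46, 86, 126, 166]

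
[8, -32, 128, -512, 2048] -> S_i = 8*-4^i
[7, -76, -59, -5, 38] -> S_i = Random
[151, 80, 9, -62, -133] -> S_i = 151 + -71*i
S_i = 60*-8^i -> [60, -480, 3840, -30720, 245760]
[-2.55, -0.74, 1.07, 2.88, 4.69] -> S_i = -2.55 + 1.81*i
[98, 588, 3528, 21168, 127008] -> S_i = 98*6^i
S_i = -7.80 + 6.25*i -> [-7.8, -1.55, 4.7, 10.95, 17.2]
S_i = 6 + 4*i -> [6, 10, 14, 18, 22]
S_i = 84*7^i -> [84, 588, 4116, 28812, 201684]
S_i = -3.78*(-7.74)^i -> [-3.78, 29.26, -226.45, 1752.73, -13566.12]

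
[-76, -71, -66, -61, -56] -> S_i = -76 + 5*i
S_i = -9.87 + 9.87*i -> [-9.87, 0.0, 9.87, 19.74, 29.61]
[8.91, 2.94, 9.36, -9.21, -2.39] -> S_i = Random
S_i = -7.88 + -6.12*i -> [-7.88, -14.0, -20.12, -26.24, -32.36]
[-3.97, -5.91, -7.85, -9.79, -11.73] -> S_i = -3.97 + -1.94*i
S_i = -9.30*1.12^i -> [-9.3, -10.42, -11.67, -13.07, -14.63]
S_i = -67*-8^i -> [-67, 536, -4288, 34304, -274432]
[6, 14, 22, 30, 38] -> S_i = 6 + 8*i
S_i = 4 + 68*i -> [4, 72, 140, 208, 276]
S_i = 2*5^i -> [2, 10, 50, 250, 1250]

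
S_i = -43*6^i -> [-43, -258, -1548, -9288, -55728]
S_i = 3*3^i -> [3, 9, 27, 81, 243]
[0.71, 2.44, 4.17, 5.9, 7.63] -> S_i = 0.71 + 1.73*i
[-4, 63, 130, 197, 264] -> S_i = -4 + 67*i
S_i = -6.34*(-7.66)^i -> [-6.34, 48.56, -372.0, 2849.55, -21827.52]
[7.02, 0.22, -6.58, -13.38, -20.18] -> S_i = 7.02 + -6.80*i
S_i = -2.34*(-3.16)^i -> [-2.34, 7.39, -23.37, 73.84, -233.33]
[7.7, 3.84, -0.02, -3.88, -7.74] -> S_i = 7.70 + -3.86*i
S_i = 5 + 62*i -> [5, 67, 129, 191, 253]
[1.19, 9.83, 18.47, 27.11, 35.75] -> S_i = 1.19 + 8.64*i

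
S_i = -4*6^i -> [-4, -24, -144, -864, -5184]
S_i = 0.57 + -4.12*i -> [0.57, -3.55, -7.67, -11.79, -15.91]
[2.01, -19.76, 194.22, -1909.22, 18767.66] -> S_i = 2.01*(-9.83)^i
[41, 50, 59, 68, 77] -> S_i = 41 + 9*i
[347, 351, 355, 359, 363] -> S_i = 347 + 4*i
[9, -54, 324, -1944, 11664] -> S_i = 9*-6^i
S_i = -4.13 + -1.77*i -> [-4.13, -5.9, -7.67, -9.44, -11.21]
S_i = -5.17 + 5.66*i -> [-5.17, 0.49, 6.15, 11.81, 17.47]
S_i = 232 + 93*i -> [232, 325, 418, 511, 604]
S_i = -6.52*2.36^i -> [-6.52, -15.39, -36.31, -85.7, -202.25]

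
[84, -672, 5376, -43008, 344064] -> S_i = 84*-8^i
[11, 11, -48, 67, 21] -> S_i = Random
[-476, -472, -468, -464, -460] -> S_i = -476 + 4*i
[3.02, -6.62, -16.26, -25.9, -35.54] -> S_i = 3.02 + -9.64*i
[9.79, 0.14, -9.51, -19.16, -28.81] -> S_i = 9.79 + -9.65*i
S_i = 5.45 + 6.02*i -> [5.45, 11.47, 17.49, 23.51, 29.53]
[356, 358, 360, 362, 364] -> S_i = 356 + 2*i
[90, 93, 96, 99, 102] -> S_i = 90 + 3*i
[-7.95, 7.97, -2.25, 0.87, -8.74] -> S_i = Random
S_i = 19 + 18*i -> [19, 37, 55, 73, 91]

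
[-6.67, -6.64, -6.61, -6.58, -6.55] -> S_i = -6.67 + 0.03*i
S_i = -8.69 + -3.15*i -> [-8.69, -11.84, -14.99, -18.14, -21.29]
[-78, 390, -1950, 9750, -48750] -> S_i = -78*-5^i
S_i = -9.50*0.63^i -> [-9.5, -5.98, -3.77, -2.38, -1.5]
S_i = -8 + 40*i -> [-8, 32, 72, 112, 152]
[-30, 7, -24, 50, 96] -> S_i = Random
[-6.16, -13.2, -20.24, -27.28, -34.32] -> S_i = -6.16 + -7.04*i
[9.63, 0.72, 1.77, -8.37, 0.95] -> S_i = Random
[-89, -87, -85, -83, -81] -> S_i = -89 + 2*i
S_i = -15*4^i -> [-15, -60, -240, -960, -3840]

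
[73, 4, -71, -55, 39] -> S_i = Random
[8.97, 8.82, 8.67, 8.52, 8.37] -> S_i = 8.97 + -0.15*i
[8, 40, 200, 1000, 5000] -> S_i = 8*5^i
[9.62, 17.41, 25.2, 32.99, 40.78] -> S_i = 9.62 + 7.79*i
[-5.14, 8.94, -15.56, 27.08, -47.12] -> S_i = -5.14*(-1.74)^i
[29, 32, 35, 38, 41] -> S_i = 29 + 3*i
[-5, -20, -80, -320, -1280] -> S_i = -5*4^i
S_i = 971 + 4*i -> [971, 975, 979, 983, 987]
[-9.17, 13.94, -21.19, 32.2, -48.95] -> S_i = -9.17*(-1.52)^i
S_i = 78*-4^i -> [78, -312, 1248, -4992, 19968]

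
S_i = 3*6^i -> [3, 18, 108, 648, 3888]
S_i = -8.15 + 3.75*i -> [-8.15, -4.4, -0.65, 3.1, 6.85]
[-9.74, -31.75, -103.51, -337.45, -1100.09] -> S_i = -9.74*3.26^i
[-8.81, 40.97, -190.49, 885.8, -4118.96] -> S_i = -8.81*(-4.65)^i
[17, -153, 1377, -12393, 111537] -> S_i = 17*-9^i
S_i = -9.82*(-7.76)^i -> [-9.82, 76.2, -591.34, 4588.77, -35608.88]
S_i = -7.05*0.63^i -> [-7.05, -4.44, -2.8, -1.76, -1.11]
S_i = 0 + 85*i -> [0, 85, 170, 255, 340]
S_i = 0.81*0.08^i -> [0.81, 0.06, 0.01, 0.0, 0.0]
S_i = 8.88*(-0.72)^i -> [8.88, -6.39, 4.6, -3.31, 2.39]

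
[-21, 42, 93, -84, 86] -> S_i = Random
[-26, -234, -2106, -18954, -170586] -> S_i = -26*9^i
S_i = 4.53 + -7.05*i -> [4.53, -2.52, -9.57, -16.62, -23.67]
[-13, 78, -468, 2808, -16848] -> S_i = -13*-6^i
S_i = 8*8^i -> [8, 64, 512, 4096, 32768]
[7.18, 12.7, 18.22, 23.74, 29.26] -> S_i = 7.18 + 5.52*i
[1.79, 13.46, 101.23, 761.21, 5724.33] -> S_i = 1.79*7.52^i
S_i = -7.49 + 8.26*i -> [-7.49, 0.77, 9.03, 17.29, 25.55]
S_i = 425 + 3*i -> [425, 428, 431, 434, 437]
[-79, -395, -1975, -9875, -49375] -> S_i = -79*5^i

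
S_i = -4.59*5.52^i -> [-4.59, -25.34, -139.86, -772.02, -4261.56]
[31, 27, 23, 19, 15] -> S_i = 31 + -4*i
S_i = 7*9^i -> [7, 63, 567, 5103, 45927]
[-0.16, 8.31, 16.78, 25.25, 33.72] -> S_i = -0.16 + 8.47*i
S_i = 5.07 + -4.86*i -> [5.07, 0.21, -4.65, -9.51, -14.37]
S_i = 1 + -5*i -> [1, -4, -9, -14, -19]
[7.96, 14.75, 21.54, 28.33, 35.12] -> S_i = 7.96 + 6.79*i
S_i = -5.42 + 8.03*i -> [-5.42, 2.61, 10.64, 18.67, 26.7]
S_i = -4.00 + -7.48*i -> [-4.0, -11.48, -18.96, -26.44, -33.92]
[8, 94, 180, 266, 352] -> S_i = 8 + 86*i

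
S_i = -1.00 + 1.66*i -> [-1.0, 0.66, 2.32, 3.98, 5.64]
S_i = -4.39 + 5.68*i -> [-4.39, 1.29, 6.97, 12.65, 18.33]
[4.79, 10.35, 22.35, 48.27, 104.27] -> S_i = 4.79*2.16^i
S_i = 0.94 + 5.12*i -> [0.94, 6.06, 11.18, 16.3, 21.42]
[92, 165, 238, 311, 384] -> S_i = 92 + 73*i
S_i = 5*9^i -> [5, 45, 405, 3645, 32805]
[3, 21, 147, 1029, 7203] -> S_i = 3*7^i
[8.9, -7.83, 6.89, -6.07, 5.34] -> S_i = 8.90*(-0.88)^i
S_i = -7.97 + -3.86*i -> [-7.97, -11.83, -15.69, -19.55, -23.41]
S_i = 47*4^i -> [47, 188, 752, 3008, 12032]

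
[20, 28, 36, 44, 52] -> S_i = 20 + 8*i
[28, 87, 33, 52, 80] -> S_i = Random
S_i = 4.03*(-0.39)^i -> [4.03, -1.57, 0.61, -0.24, 0.09]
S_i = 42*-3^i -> [42, -126, 378, -1134, 3402]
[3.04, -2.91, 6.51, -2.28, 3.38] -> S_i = Random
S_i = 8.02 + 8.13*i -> [8.02, 16.15, 24.28, 32.41, 40.54]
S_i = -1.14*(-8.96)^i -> [-1.14, 10.21, -91.52, 820.03, -7347.45]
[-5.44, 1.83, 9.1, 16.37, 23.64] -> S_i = -5.44 + 7.27*i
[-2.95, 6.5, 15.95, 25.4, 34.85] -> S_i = -2.95 + 9.45*i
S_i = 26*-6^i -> [26, -156, 936, -5616, 33696]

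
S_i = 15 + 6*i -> [15, 21, 27, 33, 39]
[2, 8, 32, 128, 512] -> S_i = 2*4^i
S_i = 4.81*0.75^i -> [4.81, 3.61, 2.71, 2.03, 1.52]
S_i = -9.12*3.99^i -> [-9.12, -36.39, -145.19, -579.31, -2311.46]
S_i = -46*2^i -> [-46, -92, -184, -368, -736]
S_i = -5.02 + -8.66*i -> [-5.02, -13.68, -22.34, -31.0, -39.66]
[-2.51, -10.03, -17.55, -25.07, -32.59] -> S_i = -2.51 + -7.52*i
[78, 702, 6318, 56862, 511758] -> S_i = 78*9^i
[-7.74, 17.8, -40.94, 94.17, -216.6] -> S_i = -7.74*(-2.30)^i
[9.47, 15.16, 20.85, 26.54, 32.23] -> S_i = 9.47 + 5.69*i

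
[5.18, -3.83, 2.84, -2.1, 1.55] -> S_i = 5.18*(-0.74)^i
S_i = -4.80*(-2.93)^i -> [-4.8, 14.06, -41.21, 120.74, -353.76]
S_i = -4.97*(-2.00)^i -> [-4.97, 9.94, -19.88, 39.76, -79.52]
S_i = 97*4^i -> [97, 388, 1552, 6208, 24832]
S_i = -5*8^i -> [-5, -40, -320, -2560, -20480]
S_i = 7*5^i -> [7, 35, 175, 875, 4375]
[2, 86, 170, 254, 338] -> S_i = 2 + 84*i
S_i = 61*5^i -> [61, 305, 1525, 7625, 38125]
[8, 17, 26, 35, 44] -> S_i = 8 + 9*i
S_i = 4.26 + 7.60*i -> [4.26, 11.86, 19.46, 27.06, 34.66]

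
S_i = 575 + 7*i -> [575, 582, 589, 596, 603]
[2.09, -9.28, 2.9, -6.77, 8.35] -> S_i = Random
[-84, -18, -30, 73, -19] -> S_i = Random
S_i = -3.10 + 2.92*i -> [-3.1, -0.18, 2.74, 5.66, 8.58]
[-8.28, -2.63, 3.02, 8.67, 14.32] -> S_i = -8.28 + 5.65*i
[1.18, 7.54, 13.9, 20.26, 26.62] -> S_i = 1.18 + 6.36*i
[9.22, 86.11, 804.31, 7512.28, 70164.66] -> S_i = 9.22*9.34^i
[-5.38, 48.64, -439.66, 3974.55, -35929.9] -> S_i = -5.38*(-9.04)^i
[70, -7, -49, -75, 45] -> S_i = Random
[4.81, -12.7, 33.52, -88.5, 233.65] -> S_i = 4.81*(-2.64)^i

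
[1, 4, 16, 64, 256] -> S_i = 1*4^i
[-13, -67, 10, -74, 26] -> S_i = Random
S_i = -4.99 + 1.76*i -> [-4.99, -3.23, -1.47, 0.29, 2.05]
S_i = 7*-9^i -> [7, -63, 567, -5103, 45927]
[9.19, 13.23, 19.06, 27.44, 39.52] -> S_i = 9.19*1.44^i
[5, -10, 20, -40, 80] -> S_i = 5*-2^i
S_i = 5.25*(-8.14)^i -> [5.25, -42.74, 347.86, -2831.6, 23049.26]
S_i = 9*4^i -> [9, 36, 144, 576, 2304]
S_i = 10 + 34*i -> [10, 44, 78, 112, 146]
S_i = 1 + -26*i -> [1, -25, -51, -77, -103]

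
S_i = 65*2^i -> [65, 130, 260, 520, 1040]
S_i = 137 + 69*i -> [137, 206, 275, 344, 413]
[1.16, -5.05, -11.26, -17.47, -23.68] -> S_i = 1.16 + -6.21*i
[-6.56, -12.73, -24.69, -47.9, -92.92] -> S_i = -6.56*1.94^i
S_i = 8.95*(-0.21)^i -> [8.95, -1.88, 0.39, -0.08, 0.02]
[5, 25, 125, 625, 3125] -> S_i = 5*5^i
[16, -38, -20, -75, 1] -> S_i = Random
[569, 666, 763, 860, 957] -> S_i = 569 + 97*i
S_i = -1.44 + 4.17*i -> [-1.44, 2.73, 6.9, 11.07, 15.24]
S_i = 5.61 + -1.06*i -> [5.61, 4.55, 3.49, 2.43, 1.37]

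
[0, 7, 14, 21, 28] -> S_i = 0 + 7*i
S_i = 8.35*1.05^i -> [8.35, 8.77, 9.21, 9.67, 10.15]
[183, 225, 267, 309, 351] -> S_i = 183 + 42*i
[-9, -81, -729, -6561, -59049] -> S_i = -9*9^i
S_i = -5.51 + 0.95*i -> [-5.51, -4.56, -3.61, -2.66, -1.71]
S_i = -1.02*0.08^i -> [-1.02, -0.08, -0.01, -0.0, -0.0]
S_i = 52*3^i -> [52, 156, 468, 1404, 4212]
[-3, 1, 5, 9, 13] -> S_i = -3 + 4*i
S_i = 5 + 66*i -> [5, 71, 137, 203, 269]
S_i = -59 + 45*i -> [-59, -14, 31, 76, 121]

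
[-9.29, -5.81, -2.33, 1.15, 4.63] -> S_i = -9.29 + 3.48*i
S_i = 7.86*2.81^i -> [7.86, 22.09, 62.06, 174.4, 490.06]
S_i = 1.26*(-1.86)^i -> [1.26, -2.34, 4.36, -8.11, 15.08]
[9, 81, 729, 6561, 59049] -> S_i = 9*9^i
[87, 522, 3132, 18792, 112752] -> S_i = 87*6^i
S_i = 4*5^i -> [4, 20, 100, 500, 2500]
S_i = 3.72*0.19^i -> [3.72, 0.71, 0.13, 0.03, 0.0]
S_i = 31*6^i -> [31, 186, 1116, 6696, 40176]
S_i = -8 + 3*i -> [-8, -5, -2, 1, 4]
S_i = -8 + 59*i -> [-8, 51, 110, 169, 228]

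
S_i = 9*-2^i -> [9, -18, 36, -72, 144]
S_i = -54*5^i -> [-54, -270, -1350, -6750, -33750]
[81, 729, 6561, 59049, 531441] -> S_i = 81*9^i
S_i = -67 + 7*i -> [-67, -60, -53, -46, -39]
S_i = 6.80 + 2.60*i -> [6.8, 9.4, 12.0, 14.6, 17.2]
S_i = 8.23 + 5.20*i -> [8.23, 13.43, 18.63, 23.83, 29.03]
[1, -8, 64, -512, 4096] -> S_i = 1*-8^i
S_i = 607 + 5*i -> [607, 612, 617, 622, 627]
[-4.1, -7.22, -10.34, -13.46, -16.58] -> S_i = -4.10 + -3.12*i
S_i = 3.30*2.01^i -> [3.3, 6.63, 13.33, 26.8, 53.86]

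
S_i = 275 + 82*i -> [275, 357, 439, 521, 603]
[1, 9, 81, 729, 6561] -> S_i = 1*9^i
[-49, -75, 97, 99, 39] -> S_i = Random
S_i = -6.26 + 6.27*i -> [-6.26, 0.01, 6.28, 12.55, 18.82]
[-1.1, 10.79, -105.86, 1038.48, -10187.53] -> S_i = -1.10*(-9.81)^i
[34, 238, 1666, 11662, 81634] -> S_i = 34*7^i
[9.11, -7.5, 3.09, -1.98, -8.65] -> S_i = Random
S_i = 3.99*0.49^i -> [3.99, 1.96, 0.96, 0.47, 0.23]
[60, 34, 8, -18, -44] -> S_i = 60 + -26*i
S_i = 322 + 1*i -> [322, 323, 324, 325, 326]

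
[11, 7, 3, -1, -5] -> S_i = 11 + -4*i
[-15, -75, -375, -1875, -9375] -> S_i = -15*5^i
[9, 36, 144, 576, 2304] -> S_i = 9*4^i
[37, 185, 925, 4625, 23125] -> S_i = 37*5^i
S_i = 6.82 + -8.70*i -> [6.82, -1.88, -10.58, -19.28, -27.98]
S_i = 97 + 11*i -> [97, 108, 119, 130, 141]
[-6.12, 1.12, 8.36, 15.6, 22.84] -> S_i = -6.12 + 7.24*i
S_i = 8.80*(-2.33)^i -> [8.8, -20.5, 47.77, -111.31, 259.36]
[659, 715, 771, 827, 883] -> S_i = 659 + 56*i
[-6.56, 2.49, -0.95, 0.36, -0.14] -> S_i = -6.56*(-0.38)^i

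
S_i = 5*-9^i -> [5, -45, 405, -3645, 32805]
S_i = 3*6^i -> [3, 18, 108, 648, 3888]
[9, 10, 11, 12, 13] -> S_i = 9 + 1*i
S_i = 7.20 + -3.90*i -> [7.2, 3.3, -0.6, -4.5, -8.4]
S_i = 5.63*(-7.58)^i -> [5.63, -42.68, 323.48, -2451.97, 18585.97]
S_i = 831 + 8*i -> [831, 839, 847, 855, 863]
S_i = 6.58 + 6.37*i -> [6.58, 12.95, 19.32, 25.69, 32.06]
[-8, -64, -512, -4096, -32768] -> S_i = -8*8^i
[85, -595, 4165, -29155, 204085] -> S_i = 85*-7^i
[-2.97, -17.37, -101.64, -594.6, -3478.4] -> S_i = -2.97*5.85^i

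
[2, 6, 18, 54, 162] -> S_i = 2*3^i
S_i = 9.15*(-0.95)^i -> [9.15, -8.69, 8.26, -7.84, 7.45]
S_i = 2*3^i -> [2, 6, 18, 54, 162]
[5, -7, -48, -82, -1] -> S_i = Random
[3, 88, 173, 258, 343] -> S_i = 3 + 85*i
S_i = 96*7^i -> [96, 672, 4704, 32928, 230496]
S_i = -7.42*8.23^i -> [-7.42, -61.07, -502.58, -4136.22, -34041.07]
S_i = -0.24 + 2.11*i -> [-0.24, 1.87, 3.98, 6.09, 8.2]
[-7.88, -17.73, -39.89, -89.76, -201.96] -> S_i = -7.88*2.25^i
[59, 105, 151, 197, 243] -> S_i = 59 + 46*i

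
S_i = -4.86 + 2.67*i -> [-4.86, -2.19, 0.48, 3.15, 5.82]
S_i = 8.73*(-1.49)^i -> [8.73, -13.01, 19.38, -28.88, 43.03]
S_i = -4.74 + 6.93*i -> [-4.74, 2.19, 9.12, 16.05, 22.98]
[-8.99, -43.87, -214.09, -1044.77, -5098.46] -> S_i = -8.99*4.88^i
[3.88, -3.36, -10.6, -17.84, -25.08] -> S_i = 3.88 + -7.24*i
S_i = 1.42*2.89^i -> [1.42, 4.1, 11.86, 34.28, 99.06]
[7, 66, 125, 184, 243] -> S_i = 7 + 59*i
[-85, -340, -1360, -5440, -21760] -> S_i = -85*4^i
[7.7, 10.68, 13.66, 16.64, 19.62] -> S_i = 7.70 + 2.98*i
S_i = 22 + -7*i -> [22, 15, 8, 1, -6]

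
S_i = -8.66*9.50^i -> [-8.66, -82.27, -781.56, -7424.87, -70536.24]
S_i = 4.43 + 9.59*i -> [4.43, 14.02, 23.61, 33.2, 42.79]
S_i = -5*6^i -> [-5, -30, -180, -1080, -6480]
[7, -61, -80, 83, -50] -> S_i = Random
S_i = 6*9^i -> [6, 54, 486, 4374, 39366]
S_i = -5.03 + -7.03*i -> [-5.03, -12.06, -19.09, -26.12, -33.15]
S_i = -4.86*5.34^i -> [-4.86, -25.95, -138.59, -740.05, -3951.86]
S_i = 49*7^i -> [49, 343, 2401, 16807, 117649]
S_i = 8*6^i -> [8, 48, 288, 1728, 10368]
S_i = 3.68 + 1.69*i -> [3.68, 5.37, 7.06, 8.75, 10.44]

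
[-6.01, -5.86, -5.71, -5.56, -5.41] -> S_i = -6.01 + 0.15*i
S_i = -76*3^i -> [-76, -228, -684, -2052, -6156]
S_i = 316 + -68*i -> [316, 248, 180, 112, 44]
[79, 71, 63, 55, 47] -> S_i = 79 + -8*i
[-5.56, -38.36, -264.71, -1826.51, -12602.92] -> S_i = -5.56*6.90^i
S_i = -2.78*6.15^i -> [-2.78, -17.1, -105.15, -646.65, -3976.91]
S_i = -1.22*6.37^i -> [-1.22, -7.77, -49.5, -315.34, -2008.71]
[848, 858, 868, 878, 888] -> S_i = 848 + 10*i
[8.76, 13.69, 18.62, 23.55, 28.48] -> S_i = 8.76 + 4.93*i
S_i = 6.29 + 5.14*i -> [6.29, 11.43, 16.57, 21.71, 26.85]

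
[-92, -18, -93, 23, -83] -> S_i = Random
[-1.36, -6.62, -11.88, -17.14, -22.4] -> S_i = -1.36 + -5.26*i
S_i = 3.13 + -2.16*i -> [3.13, 0.97, -1.19, -3.35, -5.51]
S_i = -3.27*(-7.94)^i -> [-3.27, 25.96, -206.15, 1636.85, -12996.6]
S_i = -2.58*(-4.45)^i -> [-2.58, 11.48, -51.09, 227.35, -1011.72]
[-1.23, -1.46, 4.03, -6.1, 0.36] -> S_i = Random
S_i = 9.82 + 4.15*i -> [9.82, 13.97, 18.12, 22.27, 26.42]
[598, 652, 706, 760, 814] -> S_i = 598 + 54*i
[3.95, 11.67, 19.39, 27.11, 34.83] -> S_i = 3.95 + 7.72*i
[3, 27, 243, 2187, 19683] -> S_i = 3*9^i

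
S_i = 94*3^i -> [94, 282, 846, 2538, 7614]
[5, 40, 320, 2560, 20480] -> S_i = 5*8^i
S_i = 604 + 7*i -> [604, 611, 618, 625, 632]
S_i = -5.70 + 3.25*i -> [-5.7, -2.45, 0.8, 4.05, 7.3]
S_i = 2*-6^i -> [2, -12, 72, -432, 2592]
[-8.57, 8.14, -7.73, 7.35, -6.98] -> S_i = -8.57*(-0.95)^i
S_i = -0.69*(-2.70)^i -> [-0.69, 1.86, -5.03, 13.58, -36.67]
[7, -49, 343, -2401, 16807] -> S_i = 7*-7^i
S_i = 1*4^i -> [1, 4, 16, 64, 256]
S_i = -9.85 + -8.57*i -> [-9.85, -18.42, -26.99, -35.56, -44.13]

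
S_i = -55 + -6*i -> [-55, -61, -67, -73, -79]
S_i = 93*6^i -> [93, 558, 3348, 20088, 120528]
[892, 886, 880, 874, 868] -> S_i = 892 + -6*i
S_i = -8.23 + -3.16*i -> [-8.23, -11.39, -14.55, -17.71, -20.87]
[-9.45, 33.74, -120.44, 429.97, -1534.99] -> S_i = -9.45*(-3.57)^i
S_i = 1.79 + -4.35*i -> [1.79, -2.56, -6.91, -11.26, -15.61]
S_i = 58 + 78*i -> [58, 136, 214, 292, 370]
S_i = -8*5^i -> [-8, -40, -200, -1000, -5000]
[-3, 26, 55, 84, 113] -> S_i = -3 + 29*i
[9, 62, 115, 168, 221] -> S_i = 9 + 53*i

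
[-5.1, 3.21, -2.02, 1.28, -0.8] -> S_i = -5.10*(-0.63)^i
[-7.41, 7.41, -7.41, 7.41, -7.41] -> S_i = -7.41*(-1.00)^i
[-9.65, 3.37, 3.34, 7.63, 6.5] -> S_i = Random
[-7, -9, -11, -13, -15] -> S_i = -7 + -2*i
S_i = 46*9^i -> [46, 414, 3726, 33534, 301806]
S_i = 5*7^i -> [5, 35, 245, 1715, 12005]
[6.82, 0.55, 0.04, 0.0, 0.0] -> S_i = 6.82*0.08^i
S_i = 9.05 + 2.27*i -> [9.05, 11.32, 13.59, 15.86, 18.13]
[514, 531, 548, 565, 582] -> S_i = 514 + 17*i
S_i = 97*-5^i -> [97, -485, 2425, -12125, 60625]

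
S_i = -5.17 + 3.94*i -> [-5.17, -1.23, 2.71, 6.65, 10.59]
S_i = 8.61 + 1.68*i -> [8.61, 10.29, 11.97, 13.65, 15.33]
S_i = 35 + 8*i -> [35, 43, 51, 59, 67]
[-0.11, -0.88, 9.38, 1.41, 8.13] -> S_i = Random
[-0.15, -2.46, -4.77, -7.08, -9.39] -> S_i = -0.15 + -2.31*i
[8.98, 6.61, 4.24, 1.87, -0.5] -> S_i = 8.98 + -2.37*i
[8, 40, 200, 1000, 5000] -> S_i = 8*5^i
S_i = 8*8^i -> [8, 64, 512, 4096, 32768]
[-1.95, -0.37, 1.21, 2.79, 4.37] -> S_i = -1.95 + 1.58*i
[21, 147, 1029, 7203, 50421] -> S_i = 21*7^i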